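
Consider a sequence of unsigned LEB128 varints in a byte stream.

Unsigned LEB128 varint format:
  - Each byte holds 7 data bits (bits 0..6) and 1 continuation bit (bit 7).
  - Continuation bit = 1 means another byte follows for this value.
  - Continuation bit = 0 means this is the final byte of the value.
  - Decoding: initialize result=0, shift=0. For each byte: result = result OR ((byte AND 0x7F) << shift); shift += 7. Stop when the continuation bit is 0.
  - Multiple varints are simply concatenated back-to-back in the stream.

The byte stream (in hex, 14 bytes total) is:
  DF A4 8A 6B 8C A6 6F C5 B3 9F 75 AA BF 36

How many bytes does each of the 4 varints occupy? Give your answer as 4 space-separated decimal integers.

Answer: 4 3 4 3

Derivation:
  byte[0]=0xDF cont=1 payload=0x5F=95: acc |= 95<<0 -> acc=95 shift=7
  byte[1]=0xA4 cont=1 payload=0x24=36: acc |= 36<<7 -> acc=4703 shift=14
  byte[2]=0x8A cont=1 payload=0x0A=10: acc |= 10<<14 -> acc=168543 shift=21
  byte[3]=0x6B cont=0 payload=0x6B=107: acc |= 107<<21 -> acc=224563807 shift=28 [end]
Varint 1: bytes[0:4] = DF A4 8A 6B -> value 224563807 (4 byte(s))
  byte[4]=0x8C cont=1 payload=0x0C=12: acc |= 12<<0 -> acc=12 shift=7
  byte[5]=0xA6 cont=1 payload=0x26=38: acc |= 38<<7 -> acc=4876 shift=14
  byte[6]=0x6F cont=0 payload=0x6F=111: acc |= 111<<14 -> acc=1823500 shift=21 [end]
Varint 2: bytes[4:7] = 8C A6 6F -> value 1823500 (3 byte(s))
  byte[7]=0xC5 cont=1 payload=0x45=69: acc |= 69<<0 -> acc=69 shift=7
  byte[8]=0xB3 cont=1 payload=0x33=51: acc |= 51<<7 -> acc=6597 shift=14
  byte[9]=0x9F cont=1 payload=0x1F=31: acc |= 31<<14 -> acc=514501 shift=21
  byte[10]=0x75 cont=0 payload=0x75=117: acc |= 117<<21 -> acc=245881285 shift=28 [end]
Varint 3: bytes[7:11] = C5 B3 9F 75 -> value 245881285 (4 byte(s))
  byte[11]=0xAA cont=1 payload=0x2A=42: acc |= 42<<0 -> acc=42 shift=7
  byte[12]=0xBF cont=1 payload=0x3F=63: acc |= 63<<7 -> acc=8106 shift=14
  byte[13]=0x36 cont=0 payload=0x36=54: acc |= 54<<14 -> acc=892842 shift=21 [end]
Varint 4: bytes[11:14] = AA BF 36 -> value 892842 (3 byte(s))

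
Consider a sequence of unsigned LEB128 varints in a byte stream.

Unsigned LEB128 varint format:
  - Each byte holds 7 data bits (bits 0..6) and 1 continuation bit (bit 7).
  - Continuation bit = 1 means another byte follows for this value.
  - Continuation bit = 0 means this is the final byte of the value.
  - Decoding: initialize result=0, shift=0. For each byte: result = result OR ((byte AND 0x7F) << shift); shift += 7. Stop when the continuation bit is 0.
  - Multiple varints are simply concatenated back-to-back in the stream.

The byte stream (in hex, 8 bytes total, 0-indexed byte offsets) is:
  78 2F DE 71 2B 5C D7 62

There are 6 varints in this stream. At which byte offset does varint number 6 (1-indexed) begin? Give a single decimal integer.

  byte[0]=0x78 cont=0 payload=0x78=120: acc |= 120<<0 -> acc=120 shift=7 [end]
Varint 1: bytes[0:1] = 78 -> value 120 (1 byte(s))
  byte[1]=0x2F cont=0 payload=0x2F=47: acc |= 47<<0 -> acc=47 shift=7 [end]
Varint 2: bytes[1:2] = 2F -> value 47 (1 byte(s))
  byte[2]=0xDE cont=1 payload=0x5E=94: acc |= 94<<0 -> acc=94 shift=7
  byte[3]=0x71 cont=0 payload=0x71=113: acc |= 113<<7 -> acc=14558 shift=14 [end]
Varint 3: bytes[2:4] = DE 71 -> value 14558 (2 byte(s))
  byte[4]=0x2B cont=0 payload=0x2B=43: acc |= 43<<0 -> acc=43 shift=7 [end]
Varint 4: bytes[4:5] = 2B -> value 43 (1 byte(s))
  byte[5]=0x5C cont=0 payload=0x5C=92: acc |= 92<<0 -> acc=92 shift=7 [end]
Varint 5: bytes[5:6] = 5C -> value 92 (1 byte(s))
  byte[6]=0xD7 cont=1 payload=0x57=87: acc |= 87<<0 -> acc=87 shift=7
  byte[7]=0x62 cont=0 payload=0x62=98: acc |= 98<<7 -> acc=12631 shift=14 [end]
Varint 6: bytes[6:8] = D7 62 -> value 12631 (2 byte(s))

Answer: 6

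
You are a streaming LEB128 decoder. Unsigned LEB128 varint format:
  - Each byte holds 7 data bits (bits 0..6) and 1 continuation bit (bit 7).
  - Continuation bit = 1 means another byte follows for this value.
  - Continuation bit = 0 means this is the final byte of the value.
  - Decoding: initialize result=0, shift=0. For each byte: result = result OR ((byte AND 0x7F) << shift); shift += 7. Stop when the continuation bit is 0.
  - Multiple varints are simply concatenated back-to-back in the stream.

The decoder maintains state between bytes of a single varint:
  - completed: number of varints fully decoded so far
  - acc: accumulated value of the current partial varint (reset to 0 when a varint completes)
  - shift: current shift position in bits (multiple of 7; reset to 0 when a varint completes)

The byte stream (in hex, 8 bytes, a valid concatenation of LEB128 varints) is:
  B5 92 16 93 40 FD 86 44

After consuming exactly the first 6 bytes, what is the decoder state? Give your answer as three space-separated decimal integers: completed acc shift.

Answer: 2 125 7

Derivation:
byte[0]=0xB5 cont=1 payload=0x35: acc |= 53<<0 -> completed=0 acc=53 shift=7
byte[1]=0x92 cont=1 payload=0x12: acc |= 18<<7 -> completed=0 acc=2357 shift=14
byte[2]=0x16 cont=0 payload=0x16: varint #1 complete (value=362805); reset -> completed=1 acc=0 shift=0
byte[3]=0x93 cont=1 payload=0x13: acc |= 19<<0 -> completed=1 acc=19 shift=7
byte[4]=0x40 cont=0 payload=0x40: varint #2 complete (value=8211); reset -> completed=2 acc=0 shift=0
byte[5]=0xFD cont=1 payload=0x7D: acc |= 125<<0 -> completed=2 acc=125 shift=7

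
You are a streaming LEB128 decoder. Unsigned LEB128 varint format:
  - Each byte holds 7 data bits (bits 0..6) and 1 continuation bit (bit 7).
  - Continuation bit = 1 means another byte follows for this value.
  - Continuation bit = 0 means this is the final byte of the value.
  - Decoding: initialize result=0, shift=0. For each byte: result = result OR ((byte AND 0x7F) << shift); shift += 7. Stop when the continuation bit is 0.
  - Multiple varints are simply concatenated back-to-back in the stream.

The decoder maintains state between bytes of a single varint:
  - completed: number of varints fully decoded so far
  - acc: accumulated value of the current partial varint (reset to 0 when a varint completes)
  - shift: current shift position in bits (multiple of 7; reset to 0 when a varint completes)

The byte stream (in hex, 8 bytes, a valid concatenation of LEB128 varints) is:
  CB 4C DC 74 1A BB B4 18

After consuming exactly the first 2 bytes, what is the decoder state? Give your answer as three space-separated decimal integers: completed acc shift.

byte[0]=0xCB cont=1 payload=0x4B: acc |= 75<<0 -> completed=0 acc=75 shift=7
byte[1]=0x4C cont=0 payload=0x4C: varint #1 complete (value=9803); reset -> completed=1 acc=0 shift=0

Answer: 1 0 0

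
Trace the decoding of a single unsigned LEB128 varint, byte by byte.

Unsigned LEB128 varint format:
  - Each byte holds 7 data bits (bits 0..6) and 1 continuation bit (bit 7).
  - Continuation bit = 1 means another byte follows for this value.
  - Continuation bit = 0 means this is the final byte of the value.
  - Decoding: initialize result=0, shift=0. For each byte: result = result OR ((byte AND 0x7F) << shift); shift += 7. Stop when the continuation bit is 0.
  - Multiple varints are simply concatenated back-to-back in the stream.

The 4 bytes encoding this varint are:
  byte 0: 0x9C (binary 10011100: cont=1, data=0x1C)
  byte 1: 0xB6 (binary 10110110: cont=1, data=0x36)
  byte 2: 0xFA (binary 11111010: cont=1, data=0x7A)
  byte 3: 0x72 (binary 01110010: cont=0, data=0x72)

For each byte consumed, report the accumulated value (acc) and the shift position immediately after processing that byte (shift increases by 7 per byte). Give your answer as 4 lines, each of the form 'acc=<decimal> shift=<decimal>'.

byte 0=0x9C: payload=0x1C=28, contrib = 28<<0 = 28; acc -> 28, shift -> 7
byte 1=0xB6: payload=0x36=54, contrib = 54<<7 = 6912; acc -> 6940, shift -> 14
byte 2=0xFA: payload=0x7A=122, contrib = 122<<14 = 1998848; acc -> 2005788, shift -> 21
byte 3=0x72: payload=0x72=114, contrib = 114<<21 = 239075328; acc -> 241081116, shift -> 28

Answer: acc=28 shift=7
acc=6940 shift=14
acc=2005788 shift=21
acc=241081116 shift=28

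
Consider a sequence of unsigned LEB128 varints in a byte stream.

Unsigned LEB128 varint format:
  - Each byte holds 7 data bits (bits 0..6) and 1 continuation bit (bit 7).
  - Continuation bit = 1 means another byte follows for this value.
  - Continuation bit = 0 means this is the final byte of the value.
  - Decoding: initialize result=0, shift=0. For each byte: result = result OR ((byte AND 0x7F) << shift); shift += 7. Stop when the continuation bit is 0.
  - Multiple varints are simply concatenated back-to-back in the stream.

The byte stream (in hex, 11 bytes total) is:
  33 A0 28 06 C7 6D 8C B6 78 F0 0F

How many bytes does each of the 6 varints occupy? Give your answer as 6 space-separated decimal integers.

Answer: 1 2 1 2 3 2

Derivation:
  byte[0]=0x33 cont=0 payload=0x33=51: acc |= 51<<0 -> acc=51 shift=7 [end]
Varint 1: bytes[0:1] = 33 -> value 51 (1 byte(s))
  byte[1]=0xA0 cont=1 payload=0x20=32: acc |= 32<<0 -> acc=32 shift=7
  byte[2]=0x28 cont=0 payload=0x28=40: acc |= 40<<7 -> acc=5152 shift=14 [end]
Varint 2: bytes[1:3] = A0 28 -> value 5152 (2 byte(s))
  byte[3]=0x06 cont=0 payload=0x06=6: acc |= 6<<0 -> acc=6 shift=7 [end]
Varint 3: bytes[3:4] = 06 -> value 6 (1 byte(s))
  byte[4]=0xC7 cont=1 payload=0x47=71: acc |= 71<<0 -> acc=71 shift=7
  byte[5]=0x6D cont=0 payload=0x6D=109: acc |= 109<<7 -> acc=14023 shift=14 [end]
Varint 4: bytes[4:6] = C7 6D -> value 14023 (2 byte(s))
  byte[6]=0x8C cont=1 payload=0x0C=12: acc |= 12<<0 -> acc=12 shift=7
  byte[7]=0xB6 cont=1 payload=0x36=54: acc |= 54<<7 -> acc=6924 shift=14
  byte[8]=0x78 cont=0 payload=0x78=120: acc |= 120<<14 -> acc=1973004 shift=21 [end]
Varint 5: bytes[6:9] = 8C B6 78 -> value 1973004 (3 byte(s))
  byte[9]=0xF0 cont=1 payload=0x70=112: acc |= 112<<0 -> acc=112 shift=7
  byte[10]=0x0F cont=0 payload=0x0F=15: acc |= 15<<7 -> acc=2032 shift=14 [end]
Varint 6: bytes[9:11] = F0 0F -> value 2032 (2 byte(s))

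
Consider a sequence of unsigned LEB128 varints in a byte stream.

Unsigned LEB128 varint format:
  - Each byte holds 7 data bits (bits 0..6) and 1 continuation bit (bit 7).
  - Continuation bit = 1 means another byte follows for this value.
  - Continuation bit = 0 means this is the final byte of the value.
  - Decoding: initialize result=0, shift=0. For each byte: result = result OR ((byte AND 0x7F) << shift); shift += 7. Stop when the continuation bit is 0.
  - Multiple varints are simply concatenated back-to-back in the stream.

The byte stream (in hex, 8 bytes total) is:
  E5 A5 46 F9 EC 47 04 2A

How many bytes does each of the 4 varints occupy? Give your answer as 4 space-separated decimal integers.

  byte[0]=0xE5 cont=1 payload=0x65=101: acc |= 101<<0 -> acc=101 shift=7
  byte[1]=0xA5 cont=1 payload=0x25=37: acc |= 37<<7 -> acc=4837 shift=14
  byte[2]=0x46 cont=0 payload=0x46=70: acc |= 70<<14 -> acc=1151717 shift=21 [end]
Varint 1: bytes[0:3] = E5 A5 46 -> value 1151717 (3 byte(s))
  byte[3]=0xF9 cont=1 payload=0x79=121: acc |= 121<<0 -> acc=121 shift=7
  byte[4]=0xEC cont=1 payload=0x6C=108: acc |= 108<<7 -> acc=13945 shift=14
  byte[5]=0x47 cont=0 payload=0x47=71: acc |= 71<<14 -> acc=1177209 shift=21 [end]
Varint 2: bytes[3:6] = F9 EC 47 -> value 1177209 (3 byte(s))
  byte[6]=0x04 cont=0 payload=0x04=4: acc |= 4<<0 -> acc=4 shift=7 [end]
Varint 3: bytes[6:7] = 04 -> value 4 (1 byte(s))
  byte[7]=0x2A cont=0 payload=0x2A=42: acc |= 42<<0 -> acc=42 shift=7 [end]
Varint 4: bytes[7:8] = 2A -> value 42 (1 byte(s))

Answer: 3 3 1 1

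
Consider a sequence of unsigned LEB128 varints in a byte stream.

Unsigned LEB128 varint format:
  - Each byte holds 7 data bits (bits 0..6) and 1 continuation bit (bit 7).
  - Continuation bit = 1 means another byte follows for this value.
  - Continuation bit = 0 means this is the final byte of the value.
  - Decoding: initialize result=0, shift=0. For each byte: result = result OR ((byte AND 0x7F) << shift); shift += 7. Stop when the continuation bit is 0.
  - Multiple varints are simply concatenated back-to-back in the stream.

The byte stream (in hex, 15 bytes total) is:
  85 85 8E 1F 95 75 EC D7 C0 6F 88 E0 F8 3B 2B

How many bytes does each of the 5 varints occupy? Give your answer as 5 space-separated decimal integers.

Answer: 4 2 4 4 1

Derivation:
  byte[0]=0x85 cont=1 payload=0x05=5: acc |= 5<<0 -> acc=5 shift=7
  byte[1]=0x85 cont=1 payload=0x05=5: acc |= 5<<7 -> acc=645 shift=14
  byte[2]=0x8E cont=1 payload=0x0E=14: acc |= 14<<14 -> acc=230021 shift=21
  byte[3]=0x1F cont=0 payload=0x1F=31: acc |= 31<<21 -> acc=65241733 shift=28 [end]
Varint 1: bytes[0:4] = 85 85 8E 1F -> value 65241733 (4 byte(s))
  byte[4]=0x95 cont=1 payload=0x15=21: acc |= 21<<0 -> acc=21 shift=7
  byte[5]=0x75 cont=0 payload=0x75=117: acc |= 117<<7 -> acc=14997 shift=14 [end]
Varint 2: bytes[4:6] = 95 75 -> value 14997 (2 byte(s))
  byte[6]=0xEC cont=1 payload=0x6C=108: acc |= 108<<0 -> acc=108 shift=7
  byte[7]=0xD7 cont=1 payload=0x57=87: acc |= 87<<7 -> acc=11244 shift=14
  byte[8]=0xC0 cont=1 payload=0x40=64: acc |= 64<<14 -> acc=1059820 shift=21
  byte[9]=0x6F cont=0 payload=0x6F=111: acc |= 111<<21 -> acc=233843692 shift=28 [end]
Varint 3: bytes[6:10] = EC D7 C0 6F -> value 233843692 (4 byte(s))
  byte[10]=0x88 cont=1 payload=0x08=8: acc |= 8<<0 -> acc=8 shift=7
  byte[11]=0xE0 cont=1 payload=0x60=96: acc |= 96<<7 -> acc=12296 shift=14
  byte[12]=0xF8 cont=1 payload=0x78=120: acc |= 120<<14 -> acc=1978376 shift=21
  byte[13]=0x3B cont=0 payload=0x3B=59: acc |= 59<<21 -> acc=125710344 shift=28 [end]
Varint 4: bytes[10:14] = 88 E0 F8 3B -> value 125710344 (4 byte(s))
  byte[14]=0x2B cont=0 payload=0x2B=43: acc |= 43<<0 -> acc=43 shift=7 [end]
Varint 5: bytes[14:15] = 2B -> value 43 (1 byte(s))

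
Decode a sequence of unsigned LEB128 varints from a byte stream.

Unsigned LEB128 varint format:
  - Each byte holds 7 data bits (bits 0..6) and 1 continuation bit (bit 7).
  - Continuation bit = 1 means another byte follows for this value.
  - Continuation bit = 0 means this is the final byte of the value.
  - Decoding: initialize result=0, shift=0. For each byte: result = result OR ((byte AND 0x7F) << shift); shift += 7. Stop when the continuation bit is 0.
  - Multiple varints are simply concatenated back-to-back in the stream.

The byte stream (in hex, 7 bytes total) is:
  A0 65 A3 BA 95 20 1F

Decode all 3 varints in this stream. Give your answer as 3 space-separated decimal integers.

  byte[0]=0xA0 cont=1 payload=0x20=32: acc |= 32<<0 -> acc=32 shift=7
  byte[1]=0x65 cont=0 payload=0x65=101: acc |= 101<<7 -> acc=12960 shift=14 [end]
Varint 1: bytes[0:2] = A0 65 -> value 12960 (2 byte(s))
  byte[2]=0xA3 cont=1 payload=0x23=35: acc |= 35<<0 -> acc=35 shift=7
  byte[3]=0xBA cont=1 payload=0x3A=58: acc |= 58<<7 -> acc=7459 shift=14
  byte[4]=0x95 cont=1 payload=0x15=21: acc |= 21<<14 -> acc=351523 shift=21
  byte[5]=0x20 cont=0 payload=0x20=32: acc |= 32<<21 -> acc=67460387 shift=28 [end]
Varint 2: bytes[2:6] = A3 BA 95 20 -> value 67460387 (4 byte(s))
  byte[6]=0x1F cont=0 payload=0x1F=31: acc |= 31<<0 -> acc=31 shift=7 [end]
Varint 3: bytes[6:7] = 1F -> value 31 (1 byte(s))

Answer: 12960 67460387 31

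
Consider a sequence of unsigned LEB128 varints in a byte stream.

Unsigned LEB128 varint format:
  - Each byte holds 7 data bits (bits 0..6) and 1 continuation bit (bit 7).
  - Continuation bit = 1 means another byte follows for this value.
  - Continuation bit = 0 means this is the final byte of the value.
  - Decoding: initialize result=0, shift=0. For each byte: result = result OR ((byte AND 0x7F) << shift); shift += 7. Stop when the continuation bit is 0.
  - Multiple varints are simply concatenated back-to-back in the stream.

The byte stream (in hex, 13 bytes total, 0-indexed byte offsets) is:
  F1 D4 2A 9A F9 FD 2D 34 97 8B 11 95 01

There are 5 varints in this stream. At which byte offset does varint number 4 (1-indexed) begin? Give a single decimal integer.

Answer: 8

Derivation:
  byte[0]=0xF1 cont=1 payload=0x71=113: acc |= 113<<0 -> acc=113 shift=7
  byte[1]=0xD4 cont=1 payload=0x54=84: acc |= 84<<7 -> acc=10865 shift=14
  byte[2]=0x2A cont=0 payload=0x2A=42: acc |= 42<<14 -> acc=698993 shift=21 [end]
Varint 1: bytes[0:3] = F1 D4 2A -> value 698993 (3 byte(s))
  byte[3]=0x9A cont=1 payload=0x1A=26: acc |= 26<<0 -> acc=26 shift=7
  byte[4]=0xF9 cont=1 payload=0x79=121: acc |= 121<<7 -> acc=15514 shift=14
  byte[5]=0xFD cont=1 payload=0x7D=125: acc |= 125<<14 -> acc=2063514 shift=21
  byte[6]=0x2D cont=0 payload=0x2D=45: acc |= 45<<21 -> acc=96435354 shift=28 [end]
Varint 2: bytes[3:7] = 9A F9 FD 2D -> value 96435354 (4 byte(s))
  byte[7]=0x34 cont=0 payload=0x34=52: acc |= 52<<0 -> acc=52 shift=7 [end]
Varint 3: bytes[7:8] = 34 -> value 52 (1 byte(s))
  byte[8]=0x97 cont=1 payload=0x17=23: acc |= 23<<0 -> acc=23 shift=7
  byte[9]=0x8B cont=1 payload=0x0B=11: acc |= 11<<7 -> acc=1431 shift=14
  byte[10]=0x11 cont=0 payload=0x11=17: acc |= 17<<14 -> acc=279959 shift=21 [end]
Varint 4: bytes[8:11] = 97 8B 11 -> value 279959 (3 byte(s))
  byte[11]=0x95 cont=1 payload=0x15=21: acc |= 21<<0 -> acc=21 shift=7
  byte[12]=0x01 cont=0 payload=0x01=1: acc |= 1<<7 -> acc=149 shift=14 [end]
Varint 5: bytes[11:13] = 95 01 -> value 149 (2 byte(s))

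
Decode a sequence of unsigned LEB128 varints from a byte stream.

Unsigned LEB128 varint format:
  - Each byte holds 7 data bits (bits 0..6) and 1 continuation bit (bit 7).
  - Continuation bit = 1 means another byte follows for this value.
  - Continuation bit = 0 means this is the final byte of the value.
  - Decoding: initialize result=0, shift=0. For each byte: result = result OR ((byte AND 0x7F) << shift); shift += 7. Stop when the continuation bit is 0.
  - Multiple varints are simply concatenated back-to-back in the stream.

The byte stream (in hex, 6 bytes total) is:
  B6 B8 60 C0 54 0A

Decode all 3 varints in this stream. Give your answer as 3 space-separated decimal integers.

Answer: 1580086 10816 10

Derivation:
  byte[0]=0xB6 cont=1 payload=0x36=54: acc |= 54<<0 -> acc=54 shift=7
  byte[1]=0xB8 cont=1 payload=0x38=56: acc |= 56<<7 -> acc=7222 shift=14
  byte[2]=0x60 cont=0 payload=0x60=96: acc |= 96<<14 -> acc=1580086 shift=21 [end]
Varint 1: bytes[0:3] = B6 B8 60 -> value 1580086 (3 byte(s))
  byte[3]=0xC0 cont=1 payload=0x40=64: acc |= 64<<0 -> acc=64 shift=7
  byte[4]=0x54 cont=0 payload=0x54=84: acc |= 84<<7 -> acc=10816 shift=14 [end]
Varint 2: bytes[3:5] = C0 54 -> value 10816 (2 byte(s))
  byte[5]=0x0A cont=0 payload=0x0A=10: acc |= 10<<0 -> acc=10 shift=7 [end]
Varint 3: bytes[5:6] = 0A -> value 10 (1 byte(s))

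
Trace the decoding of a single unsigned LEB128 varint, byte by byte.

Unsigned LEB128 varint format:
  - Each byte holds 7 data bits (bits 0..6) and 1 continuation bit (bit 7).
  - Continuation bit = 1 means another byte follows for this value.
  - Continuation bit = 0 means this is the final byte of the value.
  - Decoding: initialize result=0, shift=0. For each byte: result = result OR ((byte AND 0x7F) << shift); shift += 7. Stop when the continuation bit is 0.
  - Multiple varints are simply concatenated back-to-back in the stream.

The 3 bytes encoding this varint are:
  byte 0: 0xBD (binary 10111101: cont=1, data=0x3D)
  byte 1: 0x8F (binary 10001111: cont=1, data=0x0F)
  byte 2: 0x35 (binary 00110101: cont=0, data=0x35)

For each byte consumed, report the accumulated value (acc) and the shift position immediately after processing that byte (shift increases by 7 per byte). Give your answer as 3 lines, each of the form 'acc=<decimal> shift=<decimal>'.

byte 0=0xBD: payload=0x3D=61, contrib = 61<<0 = 61; acc -> 61, shift -> 7
byte 1=0x8F: payload=0x0F=15, contrib = 15<<7 = 1920; acc -> 1981, shift -> 14
byte 2=0x35: payload=0x35=53, contrib = 53<<14 = 868352; acc -> 870333, shift -> 21

Answer: acc=61 shift=7
acc=1981 shift=14
acc=870333 shift=21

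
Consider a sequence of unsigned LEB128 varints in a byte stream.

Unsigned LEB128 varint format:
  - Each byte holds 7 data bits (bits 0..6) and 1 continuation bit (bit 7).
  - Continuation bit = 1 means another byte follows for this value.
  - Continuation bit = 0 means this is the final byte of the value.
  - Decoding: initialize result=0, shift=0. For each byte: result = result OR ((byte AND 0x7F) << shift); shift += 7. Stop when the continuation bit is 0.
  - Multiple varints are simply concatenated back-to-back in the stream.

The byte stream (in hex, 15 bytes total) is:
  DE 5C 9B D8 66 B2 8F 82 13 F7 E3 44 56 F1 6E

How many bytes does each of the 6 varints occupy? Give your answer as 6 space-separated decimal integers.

Answer: 2 3 4 3 1 2

Derivation:
  byte[0]=0xDE cont=1 payload=0x5E=94: acc |= 94<<0 -> acc=94 shift=7
  byte[1]=0x5C cont=0 payload=0x5C=92: acc |= 92<<7 -> acc=11870 shift=14 [end]
Varint 1: bytes[0:2] = DE 5C -> value 11870 (2 byte(s))
  byte[2]=0x9B cont=1 payload=0x1B=27: acc |= 27<<0 -> acc=27 shift=7
  byte[3]=0xD8 cont=1 payload=0x58=88: acc |= 88<<7 -> acc=11291 shift=14
  byte[4]=0x66 cont=0 payload=0x66=102: acc |= 102<<14 -> acc=1682459 shift=21 [end]
Varint 2: bytes[2:5] = 9B D8 66 -> value 1682459 (3 byte(s))
  byte[5]=0xB2 cont=1 payload=0x32=50: acc |= 50<<0 -> acc=50 shift=7
  byte[6]=0x8F cont=1 payload=0x0F=15: acc |= 15<<7 -> acc=1970 shift=14
  byte[7]=0x82 cont=1 payload=0x02=2: acc |= 2<<14 -> acc=34738 shift=21
  byte[8]=0x13 cont=0 payload=0x13=19: acc |= 19<<21 -> acc=39880626 shift=28 [end]
Varint 3: bytes[5:9] = B2 8F 82 13 -> value 39880626 (4 byte(s))
  byte[9]=0xF7 cont=1 payload=0x77=119: acc |= 119<<0 -> acc=119 shift=7
  byte[10]=0xE3 cont=1 payload=0x63=99: acc |= 99<<7 -> acc=12791 shift=14
  byte[11]=0x44 cont=0 payload=0x44=68: acc |= 68<<14 -> acc=1126903 shift=21 [end]
Varint 4: bytes[9:12] = F7 E3 44 -> value 1126903 (3 byte(s))
  byte[12]=0x56 cont=0 payload=0x56=86: acc |= 86<<0 -> acc=86 shift=7 [end]
Varint 5: bytes[12:13] = 56 -> value 86 (1 byte(s))
  byte[13]=0xF1 cont=1 payload=0x71=113: acc |= 113<<0 -> acc=113 shift=7
  byte[14]=0x6E cont=0 payload=0x6E=110: acc |= 110<<7 -> acc=14193 shift=14 [end]
Varint 6: bytes[13:15] = F1 6E -> value 14193 (2 byte(s))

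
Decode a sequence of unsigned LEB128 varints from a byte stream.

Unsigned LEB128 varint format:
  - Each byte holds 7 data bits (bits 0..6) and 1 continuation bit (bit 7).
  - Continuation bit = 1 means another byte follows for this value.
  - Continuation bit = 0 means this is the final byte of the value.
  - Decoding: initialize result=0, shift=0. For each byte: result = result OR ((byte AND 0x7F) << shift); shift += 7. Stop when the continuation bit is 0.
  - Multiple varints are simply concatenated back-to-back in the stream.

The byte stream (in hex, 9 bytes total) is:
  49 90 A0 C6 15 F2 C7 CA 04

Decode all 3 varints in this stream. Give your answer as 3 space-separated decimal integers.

Answer: 73 45191184 9610226

Derivation:
  byte[0]=0x49 cont=0 payload=0x49=73: acc |= 73<<0 -> acc=73 shift=7 [end]
Varint 1: bytes[0:1] = 49 -> value 73 (1 byte(s))
  byte[1]=0x90 cont=1 payload=0x10=16: acc |= 16<<0 -> acc=16 shift=7
  byte[2]=0xA0 cont=1 payload=0x20=32: acc |= 32<<7 -> acc=4112 shift=14
  byte[3]=0xC6 cont=1 payload=0x46=70: acc |= 70<<14 -> acc=1150992 shift=21
  byte[4]=0x15 cont=0 payload=0x15=21: acc |= 21<<21 -> acc=45191184 shift=28 [end]
Varint 2: bytes[1:5] = 90 A0 C6 15 -> value 45191184 (4 byte(s))
  byte[5]=0xF2 cont=1 payload=0x72=114: acc |= 114<<0 -> acc=114 shift=7
  byte[6]=0xC7 cont=1 payload=0x47=71: acc |= 71<<7 -> acc=9202 shift=14
  byte[7]=0xCA cont=1 payload=0x4A=74: acc |= 74<<14 -> acc=1221618 shift=21
  byte[8]=0x04 cont=0 payload=0x04=4: acc |= 4<<21 -> acc=9610226 shift=28 [end]
Varint 3: bytes[5:9] = F2 C7 CA 04 -> value 9610226 (4 byte(s))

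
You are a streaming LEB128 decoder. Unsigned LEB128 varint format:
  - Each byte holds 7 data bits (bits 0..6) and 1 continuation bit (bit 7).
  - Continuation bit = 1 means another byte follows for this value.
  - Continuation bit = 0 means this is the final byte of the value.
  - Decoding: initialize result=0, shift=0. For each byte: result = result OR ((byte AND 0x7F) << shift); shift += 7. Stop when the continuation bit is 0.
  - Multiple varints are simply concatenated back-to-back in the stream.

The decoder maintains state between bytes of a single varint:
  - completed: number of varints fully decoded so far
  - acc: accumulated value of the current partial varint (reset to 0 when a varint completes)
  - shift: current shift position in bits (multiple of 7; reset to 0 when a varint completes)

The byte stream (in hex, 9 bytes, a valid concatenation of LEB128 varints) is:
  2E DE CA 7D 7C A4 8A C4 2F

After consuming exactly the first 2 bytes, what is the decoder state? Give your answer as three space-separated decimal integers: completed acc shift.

byte[0]=0x2E cont=0 payload=0x2E: varint #1 complete (value=46); reset -> completed=1 acc=0 shift=0
byte[1]=0xDE cont=1 payload=0x5E: acc |= 94<<0 -> completed=1 acc=94 shift=7

Answer: 1 94 7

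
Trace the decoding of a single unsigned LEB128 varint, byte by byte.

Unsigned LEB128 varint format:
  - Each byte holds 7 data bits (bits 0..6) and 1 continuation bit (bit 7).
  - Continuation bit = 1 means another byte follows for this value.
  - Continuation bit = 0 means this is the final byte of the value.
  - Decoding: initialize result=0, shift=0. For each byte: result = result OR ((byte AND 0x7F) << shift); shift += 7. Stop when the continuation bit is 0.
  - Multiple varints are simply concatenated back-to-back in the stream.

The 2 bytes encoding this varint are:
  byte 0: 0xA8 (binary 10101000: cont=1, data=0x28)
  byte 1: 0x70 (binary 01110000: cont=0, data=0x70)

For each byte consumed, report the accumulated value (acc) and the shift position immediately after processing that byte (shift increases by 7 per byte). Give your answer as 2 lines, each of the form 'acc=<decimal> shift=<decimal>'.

Answer: acc=40 shift=7
acc=14376 shift=14

Derivation:
byte 0=0xA8: payload=0x28=40, contrib = 40<<0 = 40; acc -> 40, shift -> 7
byte 1=0x70: payload=0x70=112, contrib = 112<<7 = 14336; acc -> 14376, shift -> 14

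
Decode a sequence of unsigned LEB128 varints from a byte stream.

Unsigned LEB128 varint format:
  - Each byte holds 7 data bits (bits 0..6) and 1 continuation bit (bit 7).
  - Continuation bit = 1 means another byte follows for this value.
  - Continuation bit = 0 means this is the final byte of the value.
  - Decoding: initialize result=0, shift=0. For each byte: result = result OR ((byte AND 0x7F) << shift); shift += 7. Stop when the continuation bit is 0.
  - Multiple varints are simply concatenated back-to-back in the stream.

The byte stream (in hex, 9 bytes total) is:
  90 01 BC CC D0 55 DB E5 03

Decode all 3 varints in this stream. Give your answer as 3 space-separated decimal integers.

Answer: 144 179578428 62171

Derivation:
  byte[0]=0x90 cont=1 payload=0x10=16: acc |= 16<<0 -> acc=16 shift=7
  byte[1]=0x01 cont=0 payload=0x01=1: acc |= 1<<7 -> acc=144 shift=14 [end]
Varint 1: bytes[0:2] = 90 01 -> value 144 (2 byte(s))
  byte[2]=0xBC cont=1 payload=0x3C=60: acc |= 60<<0 -> acc=60 shift=7
  byte[3]=0xCC cont=1 payload=0x4C=76: acc |= 76<<7 -> acc=9788 shift=14
  byte[4]=0xD0 cont=1 payload=0x50=80: acc |= 80<<14 -> acc=1320508 shift=21
  byte[5]=0x55 cont=0 payload=0x55=85: acc |= 85<<21 -> acc=179578428 shift=28 [end]
Varint 2: bytes[2:6] = BC CC D0 55 -> value 179578428 (4 byte(s))
  byte[6]=0xDB cont=1 payload=0x5B=91: acc |= 91<<0 -> acc=91 shift=7
  byte[7]=0xE5 cont=1 payload=0x65=101: acc |= 101<<7 -> acc=13019 shift=14
  byte[8]=0x03 cont=0 payload=0x03=3: acc |= 3<<14 -> acc=62171 shift=21 [end]
Varint 3: bytes[6:9] = DB E5 03 -> value 62171 (3 byte(s))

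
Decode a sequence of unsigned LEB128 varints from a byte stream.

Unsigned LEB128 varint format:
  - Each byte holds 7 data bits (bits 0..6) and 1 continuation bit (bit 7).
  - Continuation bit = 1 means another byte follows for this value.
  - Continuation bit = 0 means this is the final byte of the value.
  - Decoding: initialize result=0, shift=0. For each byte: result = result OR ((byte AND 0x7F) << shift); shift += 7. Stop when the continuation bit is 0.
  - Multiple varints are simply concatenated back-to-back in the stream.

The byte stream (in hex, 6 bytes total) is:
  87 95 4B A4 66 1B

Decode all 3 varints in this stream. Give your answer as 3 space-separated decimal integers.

  byte[0]=0x87 cont=1 payload=0x07=7: acc |= 7<<0 -> acc=7 shift=7
  byte[1]=0x95 cont=1 payload=0x15=21: acc |= 21<<7 -> acc=2695 shift=14
  byte[2]=0x4B cont=0 payload=0x4B=75: acc |= 75<<14 -> acc=1231495 shift=21 [end]
Varint 1: bytes[0:3] = 87 95 4B -> value 1231495 (3 byte(s))
  byte[3]=0xA4 cont=1 payload=0x24=36: acc |= 36<<0 -> acc=36 shift=7
  byte[4]=0x66 cont=0 payload=0x66=102: acc |= 102<<7 -> acc=13092 shift=14 [end]
Varint 2: bytes[3:5] = A4 66 -> value 13092 (2 byte(s))
  byte[5]=0x1B cont=0 payload=0x1B=27: acc |= 27<<0 -> acc=27 shift=7 [end]
Varint 3: bytes[5:6] = 1B -> value 27 (1 byte(s))

Answer: 1231495 13092 27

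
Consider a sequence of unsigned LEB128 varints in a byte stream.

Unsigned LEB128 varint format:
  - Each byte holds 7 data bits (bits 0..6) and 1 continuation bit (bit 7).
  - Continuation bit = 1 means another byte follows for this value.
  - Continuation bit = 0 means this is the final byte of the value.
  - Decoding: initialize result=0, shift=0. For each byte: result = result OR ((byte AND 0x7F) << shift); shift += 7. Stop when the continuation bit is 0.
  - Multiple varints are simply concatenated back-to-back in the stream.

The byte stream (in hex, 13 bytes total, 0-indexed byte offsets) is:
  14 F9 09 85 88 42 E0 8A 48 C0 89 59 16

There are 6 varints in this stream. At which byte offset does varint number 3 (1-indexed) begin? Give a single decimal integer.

Answer: 3

Derivation:
  byte[0]=0x14 cont=0 payload=0x14=20: acc |= 20<<0 -> acc=20 shift=7 [end]
Varint 1: bytes[0:1] = 14 -> value 20 (1 byte(s))
  byte[1]=0xF9 cont=1 payload=0x79=121: acc |= 121<<0 -> acc=121 shift=7
  byte[2]=0x09 cont=0 payload=0x09=9: acc |= 9<<7 -> acc=1273 shift=14 [end]
Varint 2: bytes[1:3] = F9 09 -> value 1273 (2 byte(s))
  byte[3]=0x85 cont=1 payload=0x05=5: acc |= 5<<0 -> acc=5 shift=7
  byte[4]=0x88 cont=1 payload=0x08=8: acc |= 8<<7 -> acc=1029 shift=14
  byte[5]=0x42 cont=0 payload=0x42=66: acc |= 66<<14 -> acc=1082373 shift=21 [end]
Varint 3: bytes[3:6] = 85 88 42 -> value 1082373 (3 byte(s))
  byte[6]=0xE0 cont=1 payload=0x60=96: acc |= 96<<0 -> acc=96 shift=7
  byte[7]=0x8A cont=1 payload=0x0A=10: acc |= 10<<7 -> acc=1376 shift=14
  byte[8]=0x48 cont=0 payload=0x48=72: acc |= 72<<14 -> acc=1181024 shift=21 [end]
Varint 4: bytes[6:9] = E0 8A 48 -> value 1181024 (3 byte(s))
  byte[9]=0xC0 cont=1 payload=0x40=64: acc |= 64<<0 -> acc=64 shift=7
  byte[10]=0x89 cont=1 payload=0x09=9: acc |= 9<<7 -> acc=1216 shift=14
  byte[11]=0x59 cont=0 payload=0x59=89: acc |= 89<<14 -> acc=1459392 shift=21 [end]
Varint 5: bytes[9:12] = C0 89 59 -> value 1459392 (3 byte(s))
  byte[12]=0x16 cont=0 payload=0x16=22: acc |= 22<<0 -> acc=22 shift=7 [end]
Varint 6: bytes[12:13] = 16 -> value 22 (1 byte(s))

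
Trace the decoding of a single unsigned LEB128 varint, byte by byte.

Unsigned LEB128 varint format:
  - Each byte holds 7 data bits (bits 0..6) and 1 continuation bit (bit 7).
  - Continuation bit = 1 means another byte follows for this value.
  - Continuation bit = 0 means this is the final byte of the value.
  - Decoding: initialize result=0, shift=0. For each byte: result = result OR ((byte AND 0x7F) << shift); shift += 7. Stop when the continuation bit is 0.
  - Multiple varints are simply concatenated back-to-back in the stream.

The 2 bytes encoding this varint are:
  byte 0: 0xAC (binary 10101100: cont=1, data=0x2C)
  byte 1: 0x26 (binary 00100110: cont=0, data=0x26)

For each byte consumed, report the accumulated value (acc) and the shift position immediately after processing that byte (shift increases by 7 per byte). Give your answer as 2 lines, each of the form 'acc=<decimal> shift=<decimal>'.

Answer: acc=44 shift=7
acc=4908 shift=14

Derivation:
byte 0=0xAC: payload=0x2C=44, contrib = 44<<0 = 44; acc -> 44, shift -> 7
byte 1=0x26: payload=0x26=38, contrib = 38<<7 = 4864; acc -> 4908, shift -> 14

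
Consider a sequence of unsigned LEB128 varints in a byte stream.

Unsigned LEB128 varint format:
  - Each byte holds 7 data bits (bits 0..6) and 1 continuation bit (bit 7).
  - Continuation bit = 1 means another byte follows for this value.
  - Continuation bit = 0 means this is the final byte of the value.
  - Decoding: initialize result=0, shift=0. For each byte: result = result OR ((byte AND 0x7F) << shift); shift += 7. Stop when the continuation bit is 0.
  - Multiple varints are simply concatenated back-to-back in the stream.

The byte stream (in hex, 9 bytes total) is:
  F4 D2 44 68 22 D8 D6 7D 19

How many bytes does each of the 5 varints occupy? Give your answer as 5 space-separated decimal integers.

Answer: 3 1 1 3 1

Derivation:
  byte[0]=0xF4 cont=1 payload=0x74=116: acc |= 116<<0 -> acc=116 shift=7
  byte[1]=0xD2 cont=1 payload=0x52=82: acc |= 82<<7 -> acc=10612 shift=14
  byte[2]=0x44 cont=0 payload=0x44=68: acc |= 68<<14 -> acc=1124724 shift=21 [end]
Varint 1: bytes[0:3] = F4 D2 44 -> value 1124724 (3 byte(s))
  byte[3]=0x68 cont=0 payload=0x68=104: acc |= 104<<0 -> acc=104 shift=7 [end]
Varint 2: bytes[3:4] = 68 -> value 104 (1 byte(s))
  byte[4]=0x22 cont=0 payload=0x22=34: acc |= 34<<0 -> acc=34 shift=7 [end]
Varint 3: bytes[4:5] = 22 -> value 34 (1 byte(s))
  byte[5]=0xD8 cont=1 payload=0x58=88: acc |= 88<<0 -> acc=88 shift=7
  byte[6]=0xD6 cont=1 payload=0x56=86: acc |= 86<<7 -> acc=11096 shift=14
  byte[7]=0x7D cont=0 payload=0x7D=125: acc |= 125<<14 -> acc=2059096 shift=21 [end]
Varint 4: bytes[5:8] = D8 D6 7D -> value 2059096 (3 byte(s))
  byte[8]=0x19 cont=0 payload=0x19=25: acc |= 25<<0 -> acc=25 shift=7 [end]
Varint 5: bytes[8:9] = 19 -> value 25 (1 byte(s))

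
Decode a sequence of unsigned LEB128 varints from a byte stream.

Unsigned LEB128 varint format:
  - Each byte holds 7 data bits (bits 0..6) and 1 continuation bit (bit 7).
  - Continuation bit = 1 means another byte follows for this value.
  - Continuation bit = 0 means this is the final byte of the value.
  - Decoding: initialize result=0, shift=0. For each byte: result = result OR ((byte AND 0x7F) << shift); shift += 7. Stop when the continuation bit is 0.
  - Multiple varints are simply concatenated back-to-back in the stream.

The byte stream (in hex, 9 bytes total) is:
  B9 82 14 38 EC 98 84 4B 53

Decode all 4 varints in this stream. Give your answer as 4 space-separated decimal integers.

  byte[0]=0xB9 cont=1 payload=0x39=57: acc |= 57<<0 -> acc=57 shift=7
  byte[1]=0x82 cont=1 payload=0x02=2: acc |= 2<<7 -> acc=313 shift=14
  byte[2]=0x14 cont=0 payload=0x14=20: acc |= 20<<14 -> acc=327993 shift=21 [end]
Varint 1: bytes[0:3] = B9 82 14 -> value 327993 (3 byte(s))
  byte[3]=0x38 cont=0 payload=0x38=56: acc |= 56<<0 -> acc=56 shift=7 [end]
Varint 2: bytes[3:4] = 38 -> value 56 (1 byte(s))
  byte[4]=0xEC cont=1 payload=0x6C=108: acc |= 108<<0 -> acc=108 shift=7
  byte[5]=0x98 cont=1 payload=0x18=24: acc |= 24<<7 -> acc=3180 shift=14
  byte[6]=0x84 cont=1 payload=0x04=4: acc |= 4<<14 -> acc=68716 shift=21
  byte[7]=0x4B cont=0 payload=0x4B=75: acc |= 75<<21 -> acc=157355116 shift=28 [end]
Varint 3: bytes[4:8] = EC 98 84 4B -> value 157355116 (4 byte(s))
  byte[8]=0x53 cont=0 payload=0x53=83: acc |= 83<<0 -> acc=83 shift=7 [end]
Varint 4: bytes[8:9] = 53 -> value 83 (1 byte(s))

Answer: 327993 56 157355116 83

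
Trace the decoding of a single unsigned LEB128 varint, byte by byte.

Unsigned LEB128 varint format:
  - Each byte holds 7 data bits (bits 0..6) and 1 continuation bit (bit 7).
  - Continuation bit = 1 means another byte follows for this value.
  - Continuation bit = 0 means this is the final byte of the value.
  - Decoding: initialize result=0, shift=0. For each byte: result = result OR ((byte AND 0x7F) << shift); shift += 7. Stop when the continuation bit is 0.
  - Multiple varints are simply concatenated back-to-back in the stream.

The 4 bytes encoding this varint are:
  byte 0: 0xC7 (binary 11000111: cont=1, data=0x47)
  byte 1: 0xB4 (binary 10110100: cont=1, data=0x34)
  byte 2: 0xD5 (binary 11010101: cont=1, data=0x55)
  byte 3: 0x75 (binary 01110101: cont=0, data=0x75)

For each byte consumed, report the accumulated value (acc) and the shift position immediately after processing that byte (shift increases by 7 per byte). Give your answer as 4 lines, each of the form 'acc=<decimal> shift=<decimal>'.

Answer: acc=71 shift=7
acc=6727 shift=14
acc=1399367 shift=21
acc=246766151 shift=28

Derivation:
byte 0=0xC7: payload=0x47=71, contrib = 71<<0 = 71; acc -> 71, shift -> 7
byte 1=0xB4: payload=0x34=52, contrib = 52<<7 = 6656; acc -> 6727, shift -> 14
byte 2=0xD5: payload=0x55=85, contrib = 85<<14 = 1392640; acc -> 1399367, shift -> 21
byte 3=0x75: payload=0x75=117, contrib = 117<<21 = 245366784; acc -> 246766151, shift -> 28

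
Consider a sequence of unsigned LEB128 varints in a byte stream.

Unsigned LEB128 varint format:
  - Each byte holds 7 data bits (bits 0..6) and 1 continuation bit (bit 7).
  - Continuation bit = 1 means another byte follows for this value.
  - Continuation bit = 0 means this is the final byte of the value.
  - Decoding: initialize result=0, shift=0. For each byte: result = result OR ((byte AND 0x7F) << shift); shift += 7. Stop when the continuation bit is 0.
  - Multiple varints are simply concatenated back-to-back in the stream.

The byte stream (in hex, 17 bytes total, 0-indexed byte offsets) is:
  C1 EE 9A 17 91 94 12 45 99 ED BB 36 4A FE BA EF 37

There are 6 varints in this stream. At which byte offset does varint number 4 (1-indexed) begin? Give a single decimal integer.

  byte[0]=0xC1 cont=1 payload=0x41=65: acc |= 65<<0 -> acc=65 shift=7
  byte[1]=0xEE cont=1 payload=0x6E=110: acc |= 110<<7 -> acc=14145 shift=14
  byte[2]=0x9A cont=1 payload=0x1A=26: acc |= 26<<14 -> acc=440129 shift=21
  byte[3]=0x17 cont=0 payload=0x17=23: acc |= 23<<21 -> acc=48674625 shift=28 [end]
Varint 1: bytes[0:4] = C1 EE 9A 17 -> value 48674625 (4 byte(s))
  byte[4]=0x91 cont=1 payload=0x11=17: acc |= 17<<0 -> acc=17 shift=7
  byte[5]=0x94 cont=1 payload=0x14=20: acc |= 20<<7 -> acc=2577 shift=14
  byte[6]=0x12 cont=0 payload=0x12=18: acc |= 18<<14 -> acc=297489 shift=21 [end]
Varint 2: bytes[4:7] = 91 94 12 -> value 297489 (3 byte(s))
  byte[7]=0x45 cont=0 payload=0x45=69: acc |= 69<<0 -> acc=69 shift=7 [end]
Varint 3: bytes[7:8] = 45 -> value 69 (1 byte(s))
  byte[8]=0x99 cont=1 payload=0x19=25: acc |= 25<<0 -> acc=25 shift=7
  byte[9]=0xED cont=1 payload=0x6D=109: acc |= 109<<7 -> acc=13977 shift=14
  byte[10]=0xBB cont=1 payload=0x3B=59: acc |= 59<<14 -> acc=980633 shift=21
  byte[11]=0x36 cont=0 payload=0x36=54: acc |= 54<<21 -> acc=114226841 shift=28 [end]
Varint 4: bytes[8:12] = 99 ED BB 36 -> value 114226841 (4 byte(s))
  byte[12]=0x4A cont=0 payload=0x4A=74: acc |= 74<<0 -> acc=74 shift=7 [end]
Varint 5: bytes[12:13] = 4A -> value 74 (1 byte(s))
  byte[13]=0xFE cont=1 payload=0x7E=126: acc |= 126<<0 -> acc=126 shift=7
  byte[14]=0xBA cont=1 payload=0x3A=58: acc |= 58<<7 -> acc=7550 shift=14
  byte[15]=0xEF cont=1 payload=0x6F=111: acc |= 111<<14 -> acc=1826174 shift=21
  byte[16]=0x37 cont=0 payload=0x37=55: acc |= 55<<21 -> acc=117169534 shift=28 [end]
Varint 6: bytes[13:17] = FE BA EF 37 -> value 117169534 (4 byte(s))

Answer: 8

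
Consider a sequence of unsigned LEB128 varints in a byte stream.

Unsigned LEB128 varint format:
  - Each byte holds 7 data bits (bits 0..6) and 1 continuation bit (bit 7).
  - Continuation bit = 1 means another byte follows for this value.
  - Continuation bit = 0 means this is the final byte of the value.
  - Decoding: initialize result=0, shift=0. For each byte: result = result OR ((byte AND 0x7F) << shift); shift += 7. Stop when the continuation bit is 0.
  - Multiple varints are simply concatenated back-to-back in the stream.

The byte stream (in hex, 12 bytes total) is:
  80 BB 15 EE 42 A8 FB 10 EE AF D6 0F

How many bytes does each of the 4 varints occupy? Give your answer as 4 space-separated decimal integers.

Answer: 3 2 3 4

Derivation:
  byte[0]=0x80 cont=1 payload=0x00=0: acc |= 0<<0 -> acc=0 shift=7
  byte[1]=0xBB cont=1 payload=0x3B=59: acc |= 59<<7 -> acc=7552 shift=14
  byte[2]=0x15 cont=0 payload=0x15=21: acc |= 21<<14 -> acc=351616 shift=21 [end]
Varint 1: bytes[0:3] = 80 BB 15 -> value 351616 (3 byte(s))
  byte[3]=0xEE cont=1 payload=0x6E=110: acc |= 110<<0 -> acc=110 shift=7
  byte[4]=0x42 cont=0 payload=0x42=66: acc |= 66<<7 -> acc=8558 shift=14 [end]
Varint 2: bytes[3:5] = EE 42 -> value 8558 (2 byte(s))
  byte[5]=0xA8 cont=1 payload=0x28=40: acc |= 40<<0 -> acc=40 shift=7
  byte[6]=0xFB cont=1 payload=0x7B=123: acc |= 123<<7 -> acc=15784 shift=14
  byte[7]=0x10 cont=0 payload=0x10=16: acc |= 16<<14 -> acc=277928 shift=21 [end]
Varint 3: bytes[5:8] = A8 FB 10 -> value 277928 (3 byte(s))
  byte[8]=0xEE cont=1 payload=0x6E=110: acc |= 110<<0 -> acc=110 shift=7
  byte[9]=0xAF cont=1 payload=0x2F=47: acc |= 47<<7 -> acc=6126 shift=14
  byte[10]=0xD6 cont=1 payload=0x56=86: acc |= 86<<14 -> acc=1415150 shift=21
  byte[11]=0x0F cont=0 payload=0x0F=15: acc |= 15<<21 -> acc=32872430 shift=28 [end]
Varint 4: bytes[8:12] = EE AF D6 0F -> value 32872430 (4 byte(s))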